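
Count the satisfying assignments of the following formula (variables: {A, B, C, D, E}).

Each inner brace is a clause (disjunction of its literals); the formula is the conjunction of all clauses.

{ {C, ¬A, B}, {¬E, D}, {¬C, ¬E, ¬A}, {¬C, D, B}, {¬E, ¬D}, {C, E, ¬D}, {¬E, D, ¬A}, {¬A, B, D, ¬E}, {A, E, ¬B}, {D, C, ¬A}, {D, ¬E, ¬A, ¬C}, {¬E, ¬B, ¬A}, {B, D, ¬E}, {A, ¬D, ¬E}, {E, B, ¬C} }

3

There are 2^5 = 32 truth assignments over (A, B, C, D, E).
Split on E. With E = True, the clauses containing E are satisfied and ¬E drops from the rest; 0 of the 2^4 = 16 assignments to the other variables satisfy what remains.
With E = False, by the same count on the reduced clause set, 3 assignments work.
Total: 0 + 3 = 3.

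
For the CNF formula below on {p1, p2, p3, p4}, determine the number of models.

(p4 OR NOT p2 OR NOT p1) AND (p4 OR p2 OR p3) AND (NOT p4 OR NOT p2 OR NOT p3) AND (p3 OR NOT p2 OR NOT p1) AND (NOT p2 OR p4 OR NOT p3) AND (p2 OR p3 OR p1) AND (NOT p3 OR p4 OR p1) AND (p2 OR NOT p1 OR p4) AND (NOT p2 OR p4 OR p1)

There are 2^4 = 16 truth assignments over (p1, p2, p3, p4).
Split on p1. With p1 = true, the clauses containing p1 are satisfied and NOT p1 drops from the rest; 2 of the 2^3 = 8 assignments to the other variables satisfy what remains.
With p1 = false, by the same count on the reduced clause set, 2 assignments work.
(One model: p1=F, p2=F, p3=T, p4=T.)
Total: 2 + 2 = 4.

4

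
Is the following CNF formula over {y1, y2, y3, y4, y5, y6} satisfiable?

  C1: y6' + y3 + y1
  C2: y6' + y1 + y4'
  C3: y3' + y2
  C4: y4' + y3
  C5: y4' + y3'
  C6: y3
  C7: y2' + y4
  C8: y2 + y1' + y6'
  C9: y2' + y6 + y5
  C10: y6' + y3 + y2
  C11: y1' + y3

Unsatisfiable

Unit clause (y3) forces y3 = 1.
Unit clause (y2) forces y2 = 1.
Unit clause (y4') forces y4 = 0.
But (y4) is also a unit clause — contradiction.
No assignment satisfies every clause.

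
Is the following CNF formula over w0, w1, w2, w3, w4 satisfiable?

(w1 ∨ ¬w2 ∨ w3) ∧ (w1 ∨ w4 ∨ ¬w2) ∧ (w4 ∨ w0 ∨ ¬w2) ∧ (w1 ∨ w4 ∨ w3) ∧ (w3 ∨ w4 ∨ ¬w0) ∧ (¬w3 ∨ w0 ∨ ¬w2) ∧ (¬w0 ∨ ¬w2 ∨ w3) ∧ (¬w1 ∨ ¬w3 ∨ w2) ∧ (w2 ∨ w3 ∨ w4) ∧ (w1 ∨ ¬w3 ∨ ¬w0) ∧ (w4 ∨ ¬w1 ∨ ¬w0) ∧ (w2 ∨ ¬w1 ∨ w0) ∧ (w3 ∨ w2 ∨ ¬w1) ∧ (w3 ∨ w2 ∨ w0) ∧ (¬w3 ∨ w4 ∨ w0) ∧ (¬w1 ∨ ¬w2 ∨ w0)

Satisfiable

Try w1 = True.
Try w3 = True.
(w2) alone gives w2 = True.
(w0) alone gives w0 = True.
(w4) alone gives w4 = True.
All clauses are satisfied.
A satisfying assignment: w0=True, w1=True, w2=True, w3=True, w4=True.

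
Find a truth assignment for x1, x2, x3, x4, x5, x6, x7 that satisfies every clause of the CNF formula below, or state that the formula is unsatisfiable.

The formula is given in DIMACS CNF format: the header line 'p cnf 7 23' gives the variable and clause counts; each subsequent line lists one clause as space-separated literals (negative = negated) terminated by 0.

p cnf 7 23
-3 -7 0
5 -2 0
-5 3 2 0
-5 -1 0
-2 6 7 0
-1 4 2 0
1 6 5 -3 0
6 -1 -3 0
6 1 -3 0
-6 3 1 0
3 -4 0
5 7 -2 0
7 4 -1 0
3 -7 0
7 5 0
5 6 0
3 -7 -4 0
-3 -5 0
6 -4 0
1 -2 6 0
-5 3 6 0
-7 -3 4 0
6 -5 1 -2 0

UNSATISFIABLE

Case x3 = False:
From the singleton clause (¬x4), x4 = False.
From the singleton clause (¬x7), x7 = False.
From the singleton clause (¬x1), x1 = False.
From the singleton clause (¬x6), x6 = False.
From the singleton clause (¬x2), x2 = False.
From the singleton clause (¬x5), x5 = False.
That conflicts with the unit clause (x5).
Backtrack on x3: now try x3 = True.
From the singleton clause (¬x7), x7 = False.
From the singleton clause (x5), x5 = True.
That conflicts with the unit clause (¬x5).
Neither x3 = True nor x3 = False works.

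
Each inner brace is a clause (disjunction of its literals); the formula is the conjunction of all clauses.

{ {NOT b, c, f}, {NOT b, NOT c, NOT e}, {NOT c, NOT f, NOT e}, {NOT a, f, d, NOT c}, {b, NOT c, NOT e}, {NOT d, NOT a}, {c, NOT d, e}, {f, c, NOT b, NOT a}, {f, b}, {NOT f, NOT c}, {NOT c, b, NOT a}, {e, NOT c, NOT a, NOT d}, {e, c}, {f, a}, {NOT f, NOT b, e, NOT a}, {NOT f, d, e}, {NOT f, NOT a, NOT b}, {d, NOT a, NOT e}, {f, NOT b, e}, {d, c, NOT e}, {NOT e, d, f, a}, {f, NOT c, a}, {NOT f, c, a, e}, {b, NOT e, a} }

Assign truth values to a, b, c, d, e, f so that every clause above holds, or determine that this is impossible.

Suppose d = true.
The clause (NOT a) is unit, so a = false.
The clause (f) is unit, so f = true.
The clause (NOT c) is unit, so c = false.
The clause (e) is unit, so e = true.
The clause (b) is unit, so b = true.
This assignment satisfies each clause.

a: false, b: true, c: false, d: true, e: true, f: true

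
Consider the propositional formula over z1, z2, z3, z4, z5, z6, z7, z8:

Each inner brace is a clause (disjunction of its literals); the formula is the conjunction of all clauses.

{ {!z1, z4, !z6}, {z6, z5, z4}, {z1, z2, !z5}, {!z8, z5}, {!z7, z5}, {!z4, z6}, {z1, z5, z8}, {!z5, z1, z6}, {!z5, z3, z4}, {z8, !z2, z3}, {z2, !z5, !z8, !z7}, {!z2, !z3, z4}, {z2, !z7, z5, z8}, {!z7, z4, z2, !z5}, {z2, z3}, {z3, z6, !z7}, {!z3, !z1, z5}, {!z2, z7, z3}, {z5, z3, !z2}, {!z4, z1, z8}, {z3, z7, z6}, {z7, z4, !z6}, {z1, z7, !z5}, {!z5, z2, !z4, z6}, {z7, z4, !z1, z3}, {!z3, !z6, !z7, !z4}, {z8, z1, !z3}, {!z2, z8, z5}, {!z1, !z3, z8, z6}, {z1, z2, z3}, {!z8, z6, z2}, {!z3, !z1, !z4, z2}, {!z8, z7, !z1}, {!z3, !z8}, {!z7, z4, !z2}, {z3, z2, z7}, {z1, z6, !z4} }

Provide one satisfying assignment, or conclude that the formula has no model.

Suppose z8 = true.
The clause (z5) is unit, so z5 = true.
The clause (!z3) is unit, so z3 = false.
The clause (z4) is unit, so z4 = true.
The clause (z6) is unit, so z6 = true.
The clause (z2) is unit, so z2 = true.
The clause (z7) is unit, so z7 = true.
All clauses hold; z1 can take either value.

z1 ↦ false,  z2 ↦ true,  z3 ↦ false,  z4 ↦ true,  z5 ↦ true,  z6 ↦ true,  z7 ↦ true,  z8 ↦ true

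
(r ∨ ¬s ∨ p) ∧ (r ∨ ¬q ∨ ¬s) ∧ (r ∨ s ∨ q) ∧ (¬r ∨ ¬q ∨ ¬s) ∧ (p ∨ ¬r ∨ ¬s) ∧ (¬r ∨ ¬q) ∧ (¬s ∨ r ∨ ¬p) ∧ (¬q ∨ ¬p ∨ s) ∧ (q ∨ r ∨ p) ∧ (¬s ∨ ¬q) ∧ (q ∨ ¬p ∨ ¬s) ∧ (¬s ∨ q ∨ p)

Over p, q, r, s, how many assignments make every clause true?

There are 2^4 = 16 truth assignments over (p, q, r, s).
Check each against the 12 clauses (columns in the order p, q, r, s):
  F F F F  ✗ fails (r ∨ s ∨ q)
  F F F T  ✗ fails (r ∨ ¬s ∨ p)
  F F T F  ✓ satisfies all
  F F T T  ✗ fails (p ∨ ¬r ∨ ¬s)
  F T F F  ✓ satisfies all
  F T F T  ✗ fails (r ∨ ¬s ∨ p)
  F T T F  ✗ fails (¬r ∨ ¬q)
  F T T T  ✗ fails (¬r ∨ ¬q ∨ ¬s)
  T F F F  ✗ fails (r ∨ s ∨ q)
  T F F T  ✗ fails (¬s ∨ r ∨ ¬p)
  T F T F  ✓ satisfies all
  T F T T  ✗ fails (q ∨ ¬p ∨ ¬s)
  T T F F  ✗ fails (¬q ∨ ¬p ∨ s)
  T T F T  ✗ fails (r ∨ ¬q ∨ ¬s)
  T T T F  ✗ fails (¬r ∨ ¬q)
  T T T T  ✗ fails (¬r ∨ ¬q ∨ ¬s)
3 of the 16 rows are models.

3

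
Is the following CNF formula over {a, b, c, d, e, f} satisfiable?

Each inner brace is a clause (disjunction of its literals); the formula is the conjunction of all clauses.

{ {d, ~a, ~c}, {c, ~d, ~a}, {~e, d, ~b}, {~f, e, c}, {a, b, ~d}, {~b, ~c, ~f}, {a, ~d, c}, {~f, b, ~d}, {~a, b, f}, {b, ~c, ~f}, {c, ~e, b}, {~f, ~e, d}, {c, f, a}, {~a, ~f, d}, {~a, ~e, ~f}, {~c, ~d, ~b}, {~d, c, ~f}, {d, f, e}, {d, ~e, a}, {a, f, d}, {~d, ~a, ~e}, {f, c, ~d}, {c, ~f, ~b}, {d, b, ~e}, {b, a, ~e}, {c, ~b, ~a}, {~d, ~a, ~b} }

No, unsatisfiable

Case d = 1:
Case c = 1:
The clause (~b) is unit, so b = 0.
The clause (a) is unit, so a = 1.
The clause (~f) is unit, so f = 0.
Now (f) is unsatisfied and unit — conflict.
That branch fails; take c = 0 instead.
The clause (~a) is unit, so a = 0.
Now (a) is unsatisfied and unit — conflict.
Neither c = 1 nor c = 0 works.
That branch fails; take d = 0 instead.
Case a = 0:
The clause (~e) is unit, so e = 0.
The clause (f) is unit, so f = 1.
The clause (c) is unit, so c = 1.
The clause (~b) is unit, so b = 0.
Now (b) is unsatisfied and unit — conflict.
That branch fails; take a = 1 instead.
The clause (~c) is unit, so c = 0.
The clause (~f) is unit, so f = 0.
The clause (b) is unit, so b = 1.
Now (~b) is unsatisfied and unit — conflict.
Neither a = 1 nor a = 0 works.
Neither d = 1 nor d = 0 works.
No assignment satisfies every clause.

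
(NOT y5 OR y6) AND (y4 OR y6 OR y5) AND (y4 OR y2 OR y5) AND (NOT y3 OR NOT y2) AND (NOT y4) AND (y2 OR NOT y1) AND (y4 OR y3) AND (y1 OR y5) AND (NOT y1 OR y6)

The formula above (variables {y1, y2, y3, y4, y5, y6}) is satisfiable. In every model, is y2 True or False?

Suppose y2 = true.
The clause (NOT y3) is unit, so y3 = false.
The clause (NOT y4) is unit, so y4 = false.
Now (y4) is unsatisfied and unit — conflict.
So every satisfying assignment has y2 = False.

False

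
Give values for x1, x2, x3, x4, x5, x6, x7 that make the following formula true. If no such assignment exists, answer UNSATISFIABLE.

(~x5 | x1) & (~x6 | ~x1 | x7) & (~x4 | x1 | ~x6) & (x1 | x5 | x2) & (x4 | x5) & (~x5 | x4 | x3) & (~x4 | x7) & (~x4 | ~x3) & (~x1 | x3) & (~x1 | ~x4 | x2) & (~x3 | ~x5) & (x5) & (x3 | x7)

The clause (x5) is unit, so x5 = 1.
The clause (x1) is unit, so x1 = 1.
The clause (x3) is unit, so x3 = 1.
That conflicts with the unit clause (~x3).

UNSATISFIABLE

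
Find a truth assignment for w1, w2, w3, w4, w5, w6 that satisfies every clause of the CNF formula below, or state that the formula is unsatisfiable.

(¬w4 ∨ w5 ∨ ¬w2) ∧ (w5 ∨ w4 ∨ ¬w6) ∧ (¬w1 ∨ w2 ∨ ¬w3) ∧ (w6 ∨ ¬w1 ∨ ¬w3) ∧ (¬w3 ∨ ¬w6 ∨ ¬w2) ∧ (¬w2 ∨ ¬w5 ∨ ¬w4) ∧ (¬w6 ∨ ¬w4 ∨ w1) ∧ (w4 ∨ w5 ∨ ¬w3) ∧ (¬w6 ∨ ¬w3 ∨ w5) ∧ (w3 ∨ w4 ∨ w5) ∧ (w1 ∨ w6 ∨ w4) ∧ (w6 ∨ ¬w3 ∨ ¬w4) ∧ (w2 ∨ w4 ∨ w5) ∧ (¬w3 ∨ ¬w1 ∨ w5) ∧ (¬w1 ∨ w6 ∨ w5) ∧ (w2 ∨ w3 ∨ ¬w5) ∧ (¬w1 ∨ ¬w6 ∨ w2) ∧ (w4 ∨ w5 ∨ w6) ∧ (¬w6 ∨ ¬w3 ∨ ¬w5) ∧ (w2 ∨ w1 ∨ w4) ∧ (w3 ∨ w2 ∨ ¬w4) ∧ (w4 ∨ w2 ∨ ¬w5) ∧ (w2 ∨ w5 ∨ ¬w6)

Try w4 = False.
Try w5 = True.
From the singleton clause (w2), w2 = True.
Try w3 = False.
Try w1 = True.
All clauses hold; w6 can take either value.

w1 ↦ True,  w2 ↦ True,  w3 ↦ False,  w4 ↦ False,  w5 ↦ True,  w6 ↦ False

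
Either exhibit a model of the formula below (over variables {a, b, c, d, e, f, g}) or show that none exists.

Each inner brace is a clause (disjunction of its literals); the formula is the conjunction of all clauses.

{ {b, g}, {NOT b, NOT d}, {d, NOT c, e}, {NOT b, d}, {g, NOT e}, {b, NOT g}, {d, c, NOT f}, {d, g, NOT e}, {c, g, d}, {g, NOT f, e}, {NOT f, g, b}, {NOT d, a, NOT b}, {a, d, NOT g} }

UNSATISFIABLE

Case b = true:
(NOT d) alone gives d = false.
That conflicts with the unit clause (d).
Undo b and try b = false.
(g) alone gives g = true.
That conflicts with the unit clause (NOT g).
Either choice for b ends in contradiction.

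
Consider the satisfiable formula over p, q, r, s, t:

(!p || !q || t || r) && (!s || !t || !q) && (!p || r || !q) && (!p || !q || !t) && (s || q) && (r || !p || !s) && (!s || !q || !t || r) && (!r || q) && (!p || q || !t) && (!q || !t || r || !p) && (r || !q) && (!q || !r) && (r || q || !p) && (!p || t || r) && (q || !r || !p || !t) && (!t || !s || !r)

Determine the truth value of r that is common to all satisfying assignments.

False

Suppose r = true.
The clause (q) is unit, so q = true.
That conflicts with the unit clause (!q).
So every satisfying assignment has r = False.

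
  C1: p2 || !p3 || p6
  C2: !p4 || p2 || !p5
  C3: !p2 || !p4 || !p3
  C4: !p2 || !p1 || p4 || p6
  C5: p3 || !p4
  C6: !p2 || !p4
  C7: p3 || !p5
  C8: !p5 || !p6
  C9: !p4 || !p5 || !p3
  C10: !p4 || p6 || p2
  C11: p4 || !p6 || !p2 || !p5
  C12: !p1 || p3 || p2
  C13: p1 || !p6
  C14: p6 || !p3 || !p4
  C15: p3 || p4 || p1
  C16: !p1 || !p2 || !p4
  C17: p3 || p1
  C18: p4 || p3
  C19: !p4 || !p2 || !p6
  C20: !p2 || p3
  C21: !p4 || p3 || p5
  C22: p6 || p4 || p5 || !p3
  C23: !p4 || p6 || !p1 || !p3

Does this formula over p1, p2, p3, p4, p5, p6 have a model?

Suppose p3 = true.
Suppose p2 = true.
Unit clause (!p4) forces p4 = false.
Suppose p1 = false.
Unit clause (!p6) forces p6 = false.
Unit clause (p5) forces p5 = true.
All clauses are satisfied.
A satisfying assignment: p1: false; p2: true; p3: true; p4: false; p5: true; p6: false.

Yes, satisfiable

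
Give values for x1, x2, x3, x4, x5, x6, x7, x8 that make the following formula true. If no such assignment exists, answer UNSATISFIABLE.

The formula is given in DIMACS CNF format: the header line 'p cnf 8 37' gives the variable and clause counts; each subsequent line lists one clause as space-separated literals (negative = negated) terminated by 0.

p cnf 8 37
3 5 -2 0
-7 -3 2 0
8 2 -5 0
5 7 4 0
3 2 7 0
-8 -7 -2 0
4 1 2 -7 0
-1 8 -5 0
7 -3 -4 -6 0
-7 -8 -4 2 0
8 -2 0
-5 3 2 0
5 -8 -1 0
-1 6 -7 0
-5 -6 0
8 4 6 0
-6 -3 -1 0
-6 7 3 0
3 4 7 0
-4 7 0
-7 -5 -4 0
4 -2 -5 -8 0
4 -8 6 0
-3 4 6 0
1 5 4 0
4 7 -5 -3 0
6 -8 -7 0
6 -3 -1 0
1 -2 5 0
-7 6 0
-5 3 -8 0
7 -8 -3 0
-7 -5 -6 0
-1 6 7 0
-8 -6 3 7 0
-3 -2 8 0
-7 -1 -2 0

Try x8 = False.
(¬x2) alone gives x2 = False.
(¬x5) alone gives x5 = False.
Try x7 = True.
(¬x3) alone gives x3 = False.
(x6) alone gives x6 = True.
Try x4 = True.
Every clause is now satisfied; x1 is unconstrained.

x1: False,  x2: False,  x3: False,  x4: True,  x5: False,  x6: True,  x7: True,  x8: False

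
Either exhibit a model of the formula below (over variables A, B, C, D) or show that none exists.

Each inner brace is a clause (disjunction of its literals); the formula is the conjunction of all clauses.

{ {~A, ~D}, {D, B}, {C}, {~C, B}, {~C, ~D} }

A: 0,  B: 1,  C: 1,  D: 0

The clause (C) is unit, so C = 1.
The clause (B) is unit, so B = 1.
The clause (~D) is unit, so D = 0.
Every clause is now satisfied; A is unconstrained.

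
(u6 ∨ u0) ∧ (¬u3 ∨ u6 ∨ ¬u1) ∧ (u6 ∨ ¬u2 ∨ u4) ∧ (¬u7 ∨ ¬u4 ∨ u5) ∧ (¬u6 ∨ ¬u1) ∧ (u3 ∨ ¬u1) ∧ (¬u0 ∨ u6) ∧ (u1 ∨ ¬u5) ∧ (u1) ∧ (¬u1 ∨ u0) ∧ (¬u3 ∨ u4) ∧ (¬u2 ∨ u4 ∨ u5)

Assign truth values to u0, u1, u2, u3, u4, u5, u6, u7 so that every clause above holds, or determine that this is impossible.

UNSATISFIABLE

(u1) alone gives u1 = True.
(¬u6) alone gives u6 = False.
(u0) alone gives u0 = True.
That conflicts with the unit clause (¬u0).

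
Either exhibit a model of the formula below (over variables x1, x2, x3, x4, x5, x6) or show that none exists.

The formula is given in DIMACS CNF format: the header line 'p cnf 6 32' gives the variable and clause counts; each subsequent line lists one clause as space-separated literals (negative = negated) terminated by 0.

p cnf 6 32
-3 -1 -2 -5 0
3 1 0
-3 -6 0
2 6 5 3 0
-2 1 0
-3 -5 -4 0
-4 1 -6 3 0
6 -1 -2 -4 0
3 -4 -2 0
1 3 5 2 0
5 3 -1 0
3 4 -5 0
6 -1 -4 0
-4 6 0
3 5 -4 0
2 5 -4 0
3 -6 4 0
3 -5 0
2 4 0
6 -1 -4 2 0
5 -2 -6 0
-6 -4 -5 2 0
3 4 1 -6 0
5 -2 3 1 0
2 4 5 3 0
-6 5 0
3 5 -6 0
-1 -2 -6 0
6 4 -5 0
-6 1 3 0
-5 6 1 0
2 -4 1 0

Case x3 = True:
The clause (¬x6) is unit, so x6 = False.
The clause (¬x4) is unit, so x4 = False.
The clause (x2) is unit, so x2 = True.
The clause (x1) is unit, so x1 = True.
The clause (¬x5) is unit, so x5 = False.
All clauses are satisfied.

x1 ↦ True; x2 ↦ True; x3 ↦ True; x4 ↦ False; x5 ↦ False; x6 ↦ False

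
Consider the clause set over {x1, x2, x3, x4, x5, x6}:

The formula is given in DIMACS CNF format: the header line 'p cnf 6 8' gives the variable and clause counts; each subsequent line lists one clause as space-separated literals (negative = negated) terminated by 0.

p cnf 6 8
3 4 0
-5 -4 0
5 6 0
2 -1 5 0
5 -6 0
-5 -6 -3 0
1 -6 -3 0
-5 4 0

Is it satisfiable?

No

Try x3 = True.
Try x5 = False.
The clause (x6) is unit, so x6 = True.
Now (¬x6) is unsatisfied and unit — conflict.
Backtrack on x5: now try x5 = True.
The clause (¬x4) is unit, so x4 = False.
Now (x4) is unsatisfied and unit — conflict.
Neither x5 = True nor x5 = False works.
Backtrack on x3: now try x3 = False.
The clause (x4) is unit, so x4 = True.
The clause (¬x5) is unit, so x5 = False.
The clause (x6) is unit, so x6 = True.
Now (¬x6) is unsatisfied and unit — conflict.
Neither x3 = True nor x3 = False works.
No assignment satisfies every clause.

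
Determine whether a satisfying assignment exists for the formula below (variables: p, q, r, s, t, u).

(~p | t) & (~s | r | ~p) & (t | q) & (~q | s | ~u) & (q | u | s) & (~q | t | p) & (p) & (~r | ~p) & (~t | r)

The clause (p) is unit, so p = 1.
The clause (t) is unit, so t = 1.
The clause (~r) is unit, so r = 0.
But (r) is also a unit clause — contradiction.
No assignment satisfies every clause.

No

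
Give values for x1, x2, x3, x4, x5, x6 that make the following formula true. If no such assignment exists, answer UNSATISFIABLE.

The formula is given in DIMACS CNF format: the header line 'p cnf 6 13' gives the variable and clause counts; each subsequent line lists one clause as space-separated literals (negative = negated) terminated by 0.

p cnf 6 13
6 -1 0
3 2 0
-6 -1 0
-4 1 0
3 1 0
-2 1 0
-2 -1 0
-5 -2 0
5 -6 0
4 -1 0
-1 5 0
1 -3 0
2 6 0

Suppose x6 = True.
Unit clause (¬x1) forces x1 = False.
Unit clause (¬x4) forces x4 = False.
Unit clause (x3) forces x3 = True.
Now (¬x3) is unsatisfied and unit — conflict.
Undo x6 and try x6 = False.
Unit clause (¬x1) forces x1 = False.
Unit clause (¬x4) forces x4 = False.
Unit clause (x3) forces x3 = True.
Now (¬x3) is unsatisfied and unit — conflict.
Both values of x6 lead to a conflict.

UNSATISFIABLE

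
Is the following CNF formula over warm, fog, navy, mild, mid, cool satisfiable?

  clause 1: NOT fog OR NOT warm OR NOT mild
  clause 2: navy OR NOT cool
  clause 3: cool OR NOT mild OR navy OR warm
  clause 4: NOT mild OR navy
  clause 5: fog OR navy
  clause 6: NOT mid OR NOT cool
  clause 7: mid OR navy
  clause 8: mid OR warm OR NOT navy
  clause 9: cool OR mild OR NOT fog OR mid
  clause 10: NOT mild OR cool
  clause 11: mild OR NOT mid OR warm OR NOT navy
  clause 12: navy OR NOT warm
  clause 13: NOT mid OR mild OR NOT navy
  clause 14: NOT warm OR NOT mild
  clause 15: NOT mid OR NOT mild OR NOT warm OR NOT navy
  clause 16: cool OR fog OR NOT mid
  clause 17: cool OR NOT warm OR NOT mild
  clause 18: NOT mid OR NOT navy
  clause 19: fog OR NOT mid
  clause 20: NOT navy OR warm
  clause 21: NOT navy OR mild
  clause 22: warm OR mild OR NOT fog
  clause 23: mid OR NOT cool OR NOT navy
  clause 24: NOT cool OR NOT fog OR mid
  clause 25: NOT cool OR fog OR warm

Branch on navy: set navy = true.
(NOT mid) alone gives mid = false.
(warm) alone gives warm = true.
(NOT mild) alone gives mild = false.
Now (mild) is unsatisfied and unit — conflict.
So navy must be the other value — set navy = false.
(NOT cool) alone gives cool = false.
(NOT mild) alone gives mild = false.
(fog) alone gives fog = true.
(mid) alone gives mid = true.
(NOT warm) alone gives warm = false.
Now (warm) is unsatisfied and unit — conflict.
Both values of navy lead to a conflict.
No assignment satisfies every clause.

No, unsatisfiable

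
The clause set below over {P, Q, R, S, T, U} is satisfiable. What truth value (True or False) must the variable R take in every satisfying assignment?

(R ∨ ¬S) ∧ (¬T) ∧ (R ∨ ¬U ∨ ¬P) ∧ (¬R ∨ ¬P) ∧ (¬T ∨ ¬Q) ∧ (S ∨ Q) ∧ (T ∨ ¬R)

Suppose R = True.
From the singleton clause (¬T), T = False.
Now (T) is unsatisfied and unit — conflict.
So every satisfying assignment has R = False.

False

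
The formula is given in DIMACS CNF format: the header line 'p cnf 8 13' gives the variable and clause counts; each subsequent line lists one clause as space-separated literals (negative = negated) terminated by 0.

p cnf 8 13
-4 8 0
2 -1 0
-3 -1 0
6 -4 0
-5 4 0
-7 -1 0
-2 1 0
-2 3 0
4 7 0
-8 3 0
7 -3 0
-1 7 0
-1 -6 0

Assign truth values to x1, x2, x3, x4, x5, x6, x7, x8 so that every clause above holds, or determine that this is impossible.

x1=False, x2=False, x3=True, x4=False, x5=False, x6=True, x7=True, x8=True

Case x4 = False:
Unit clause (¬x5) forces x5 = False.
Unit clause (x7) forces x7 = True.
Unit clause (¬x1) forces x1 = False.
Unit clause (¬x2) forces x2 = False.
Case x8 = True:
Unit clause (x3) forces x3 = True.
Every clause is now satisfied; x6 is unconstrained.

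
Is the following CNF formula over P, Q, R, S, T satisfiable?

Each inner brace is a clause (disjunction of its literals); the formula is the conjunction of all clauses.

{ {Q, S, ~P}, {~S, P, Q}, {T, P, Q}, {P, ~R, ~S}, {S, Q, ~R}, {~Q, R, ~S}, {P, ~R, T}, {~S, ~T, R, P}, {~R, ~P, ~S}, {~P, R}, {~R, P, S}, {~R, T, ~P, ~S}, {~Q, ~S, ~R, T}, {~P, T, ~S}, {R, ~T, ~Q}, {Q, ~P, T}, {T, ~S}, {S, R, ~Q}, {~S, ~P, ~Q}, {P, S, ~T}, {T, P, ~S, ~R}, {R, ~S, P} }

Suppose P = 1.
Unit clause (R) forces R = 1.
Unit clause (~S) forces S = 0.
Unit clause (Q) forces Q = 1.
Every clause is now satisfied; T is unconstrained.
A satisfying assignment: P=1,  Q=1,  R=1,  S=0,  T=0.

Yes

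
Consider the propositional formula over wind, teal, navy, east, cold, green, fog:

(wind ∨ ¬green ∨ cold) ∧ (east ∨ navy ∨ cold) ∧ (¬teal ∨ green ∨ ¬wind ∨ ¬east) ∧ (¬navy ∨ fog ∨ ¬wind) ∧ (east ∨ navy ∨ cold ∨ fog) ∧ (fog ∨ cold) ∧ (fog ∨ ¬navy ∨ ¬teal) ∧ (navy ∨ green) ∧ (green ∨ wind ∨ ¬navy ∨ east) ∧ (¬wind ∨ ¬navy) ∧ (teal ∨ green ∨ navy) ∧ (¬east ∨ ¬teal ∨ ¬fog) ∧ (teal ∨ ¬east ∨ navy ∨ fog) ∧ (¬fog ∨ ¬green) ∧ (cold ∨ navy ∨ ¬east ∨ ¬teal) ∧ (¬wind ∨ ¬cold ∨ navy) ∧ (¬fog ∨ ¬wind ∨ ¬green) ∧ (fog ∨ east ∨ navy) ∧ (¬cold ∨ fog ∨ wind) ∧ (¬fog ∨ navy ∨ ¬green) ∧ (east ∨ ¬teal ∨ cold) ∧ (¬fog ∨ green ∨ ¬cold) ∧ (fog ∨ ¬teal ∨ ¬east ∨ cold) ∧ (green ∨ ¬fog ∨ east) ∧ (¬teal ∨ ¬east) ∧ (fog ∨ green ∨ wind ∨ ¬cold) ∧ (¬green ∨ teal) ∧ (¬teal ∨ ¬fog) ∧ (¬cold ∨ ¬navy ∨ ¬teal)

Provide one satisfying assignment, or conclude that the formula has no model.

Branch on fog: set fog = True.
Unit clause (¬green) forces green = False.
Unit clause (navy) forces navy = True.
Unit clause (¬wind) forces wind = False.
Unit clause (east) forces east = True.
Unit clause (¬teal) forces teal = False.
Unit clause (¬cold) forces cold = False.
Every clause now holds.

wind: False; teal: False; navy: True; east: True; cold: False; green: False; fog: True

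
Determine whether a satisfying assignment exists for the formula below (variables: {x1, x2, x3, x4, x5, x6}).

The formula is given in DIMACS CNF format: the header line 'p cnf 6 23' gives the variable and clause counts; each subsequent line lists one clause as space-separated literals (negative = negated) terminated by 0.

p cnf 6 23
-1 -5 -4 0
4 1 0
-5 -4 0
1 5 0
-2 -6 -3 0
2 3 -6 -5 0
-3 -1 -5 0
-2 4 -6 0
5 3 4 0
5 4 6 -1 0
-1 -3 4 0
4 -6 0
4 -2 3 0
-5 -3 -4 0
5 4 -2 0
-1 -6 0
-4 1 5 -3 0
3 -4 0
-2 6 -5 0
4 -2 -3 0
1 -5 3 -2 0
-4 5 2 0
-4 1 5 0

Case x4 = True:
The clause (¬x5) is unit, so x5 = False.
The clause (x1) is unit, so x1 = True.
The clause (¬x6) is unit, so x6 = False.
The clause (x3) is unit, so x3 = True.
The clause (x2) is unit, so x2 = True.
Every clause now holds.
A satisfying assignment: x1 ↦ True,  x2 ↦ True,  x3 ↦ True,  x4 ↦ True,  x5 ↦ False,  x6 ↦ False.

Satisfiable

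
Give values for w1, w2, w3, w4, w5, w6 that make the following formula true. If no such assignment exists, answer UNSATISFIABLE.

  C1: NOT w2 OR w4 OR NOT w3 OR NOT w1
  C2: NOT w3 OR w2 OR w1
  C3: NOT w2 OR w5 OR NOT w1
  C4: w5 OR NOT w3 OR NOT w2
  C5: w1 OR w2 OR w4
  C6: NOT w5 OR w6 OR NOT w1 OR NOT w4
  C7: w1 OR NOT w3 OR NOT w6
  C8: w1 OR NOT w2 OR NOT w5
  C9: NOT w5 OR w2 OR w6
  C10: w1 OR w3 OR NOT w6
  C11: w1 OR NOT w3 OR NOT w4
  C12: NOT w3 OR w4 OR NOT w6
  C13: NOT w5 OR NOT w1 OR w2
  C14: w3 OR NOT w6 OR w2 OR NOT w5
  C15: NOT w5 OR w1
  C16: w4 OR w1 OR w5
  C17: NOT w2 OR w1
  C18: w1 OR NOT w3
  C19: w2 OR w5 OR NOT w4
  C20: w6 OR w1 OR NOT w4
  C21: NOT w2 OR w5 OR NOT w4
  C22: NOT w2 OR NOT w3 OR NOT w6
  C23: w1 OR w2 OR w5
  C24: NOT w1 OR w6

Try w5 = true.
(w1) alone gives w1 = true.
(w2) alone gives w2 = true.
(w6) alone gives w6 = true.
(NOT w3) alone gives w3 = false.
All clauses hold; w4 can take either value.

w1 ↦ true,  w2 ↦ true,  w3 ↦ false,  w4 ↦ true,  w5 ↦ true,  w6 ↦ true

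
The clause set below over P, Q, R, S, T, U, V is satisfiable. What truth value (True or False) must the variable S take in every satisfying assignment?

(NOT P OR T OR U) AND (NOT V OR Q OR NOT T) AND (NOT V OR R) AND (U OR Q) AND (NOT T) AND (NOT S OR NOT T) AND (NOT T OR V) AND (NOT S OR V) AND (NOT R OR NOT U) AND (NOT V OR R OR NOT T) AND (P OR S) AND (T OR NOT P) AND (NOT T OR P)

Suppose S = false.
The clause (NOT T) is unit, so T = false.
The clause (P) is unit, so P = true.
But (NOT P) is also a unit clause — contradiction.
So every satisfying assignment has S = True.

True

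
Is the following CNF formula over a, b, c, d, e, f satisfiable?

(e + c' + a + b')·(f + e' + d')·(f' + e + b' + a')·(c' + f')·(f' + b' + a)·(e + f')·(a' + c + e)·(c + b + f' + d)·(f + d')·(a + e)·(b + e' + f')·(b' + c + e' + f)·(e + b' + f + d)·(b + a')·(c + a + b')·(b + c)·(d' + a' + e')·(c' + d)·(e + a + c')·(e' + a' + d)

Suppose c = 0.
The clause (b) is unit, so b = 1.
The clause (a) is unit, so a = 1.
The clause (e) is unit, so e = 1.
The clause (f) is unit, so f = 1.
The clause (d') is unit, so d = 0.
But (d) is also a unit clause — contradiction.
That branch fails; take c = 1 instead.
The clause (f') is unit, so f = 0.
The clause (d') is unit, so d = 0.
But (d) is also a unit clause — contradiction.
Either choice for c ends in contradiction.
No assignment satisfies every clause.

No, unsatisfiable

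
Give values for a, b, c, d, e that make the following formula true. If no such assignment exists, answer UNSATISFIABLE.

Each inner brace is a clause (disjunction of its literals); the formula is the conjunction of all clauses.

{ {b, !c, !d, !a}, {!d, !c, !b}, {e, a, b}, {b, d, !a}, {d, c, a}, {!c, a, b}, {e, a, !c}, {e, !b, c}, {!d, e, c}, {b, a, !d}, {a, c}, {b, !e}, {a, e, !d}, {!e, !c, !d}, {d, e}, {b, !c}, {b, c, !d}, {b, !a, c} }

Try a = true.
Try b = true.
Try d = false.
From the singleton clause (e), e = true.
No clause remains; c is free.

a=true, b=true, c=false, d=false, e=true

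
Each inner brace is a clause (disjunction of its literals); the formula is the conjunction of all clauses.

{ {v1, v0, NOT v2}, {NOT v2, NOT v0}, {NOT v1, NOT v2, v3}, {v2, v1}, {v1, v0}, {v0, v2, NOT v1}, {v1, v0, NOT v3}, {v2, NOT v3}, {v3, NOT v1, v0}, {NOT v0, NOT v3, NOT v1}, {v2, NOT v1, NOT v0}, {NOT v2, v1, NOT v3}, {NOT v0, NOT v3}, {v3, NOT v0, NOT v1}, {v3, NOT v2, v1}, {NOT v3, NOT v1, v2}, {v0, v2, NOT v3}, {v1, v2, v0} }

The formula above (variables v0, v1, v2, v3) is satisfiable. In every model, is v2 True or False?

Suppose v2 = false.
Unit clause (v1) forces v1 = true.
Unit clause (v0) forces v0 = true.
That conflicts with the unit clause (NOT v0).
So every satisfying assignment has v2 = True.

True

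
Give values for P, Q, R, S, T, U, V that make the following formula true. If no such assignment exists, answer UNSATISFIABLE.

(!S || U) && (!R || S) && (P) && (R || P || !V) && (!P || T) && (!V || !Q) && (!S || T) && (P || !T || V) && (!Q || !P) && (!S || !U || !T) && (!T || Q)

UNSATISFIABLE

The clause (P) is unit, so P = true.
The clause (T) is unit, so T = true.
The clause (!Q) is unit, so Q = false.
That conflicts with the unit clause (Q).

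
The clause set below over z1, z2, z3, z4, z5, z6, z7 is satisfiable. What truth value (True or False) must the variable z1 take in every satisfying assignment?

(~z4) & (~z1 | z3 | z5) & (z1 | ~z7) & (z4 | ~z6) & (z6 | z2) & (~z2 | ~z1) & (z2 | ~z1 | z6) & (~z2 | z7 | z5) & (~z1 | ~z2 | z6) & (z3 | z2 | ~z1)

Suppose z1 = 1.
Unit clause (~z4) forces z4 = 0.
Unit clause (~z6) forces z6 = 0.
Unit clause (z2) forces z2 = 1.
Now (~z2) is unsatisfied and unit — conflict.
So every satisfying assignment has z1 = False.

False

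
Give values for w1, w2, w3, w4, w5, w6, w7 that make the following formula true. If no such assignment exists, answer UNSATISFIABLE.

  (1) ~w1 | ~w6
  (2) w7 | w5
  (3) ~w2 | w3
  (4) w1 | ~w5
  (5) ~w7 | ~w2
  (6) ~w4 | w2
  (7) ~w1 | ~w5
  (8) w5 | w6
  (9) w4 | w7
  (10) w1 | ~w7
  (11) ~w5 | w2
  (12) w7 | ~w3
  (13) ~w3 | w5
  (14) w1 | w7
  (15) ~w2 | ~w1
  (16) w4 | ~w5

UNSATISFIABLE

Try w1 = 0.
Unit clause (~w5) forces w5 = 0.
Unit clause (w7) forces w7 = 1.
But (~w7) is also a unit clause — contradiction.
So w1 must be the other value — set w1 = 1.
Unit clause (~w6) forces w6 = 0.
Unit clause (~w5) forces w5 = 0.
But (w5) is also a unit clause — contradiction.
Neither w1 = 1 nor w1 = 0 works.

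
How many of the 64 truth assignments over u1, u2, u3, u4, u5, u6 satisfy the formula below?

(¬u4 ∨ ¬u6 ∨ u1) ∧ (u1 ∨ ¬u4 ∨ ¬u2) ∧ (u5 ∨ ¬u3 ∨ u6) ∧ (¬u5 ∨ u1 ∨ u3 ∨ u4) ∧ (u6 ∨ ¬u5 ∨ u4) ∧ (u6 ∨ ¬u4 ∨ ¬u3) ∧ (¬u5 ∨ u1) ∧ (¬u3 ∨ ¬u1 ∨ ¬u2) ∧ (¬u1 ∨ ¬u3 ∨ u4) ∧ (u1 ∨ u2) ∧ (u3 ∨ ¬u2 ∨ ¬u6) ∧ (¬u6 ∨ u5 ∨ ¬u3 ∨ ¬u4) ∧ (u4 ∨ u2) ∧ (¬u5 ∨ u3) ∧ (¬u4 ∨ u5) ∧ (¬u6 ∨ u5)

There are 2^6 = 64 truth assignments over (u1, u2, u3, u4, u5, u6).
Split on u6. With u6 = True, the clauses containing u6 are satisfied and ¬u6 drops from the rest; 1 of the 2^5 = 32 assignments to the other variables satisfy what remains.
With u6 = False, by the same count on the reduced clause set, 2 assignments work.
(One model: u1=F, u2=T, u3=F, u4=F, u5=F, u6=F.)
Total: 1 + 2 = 3.

3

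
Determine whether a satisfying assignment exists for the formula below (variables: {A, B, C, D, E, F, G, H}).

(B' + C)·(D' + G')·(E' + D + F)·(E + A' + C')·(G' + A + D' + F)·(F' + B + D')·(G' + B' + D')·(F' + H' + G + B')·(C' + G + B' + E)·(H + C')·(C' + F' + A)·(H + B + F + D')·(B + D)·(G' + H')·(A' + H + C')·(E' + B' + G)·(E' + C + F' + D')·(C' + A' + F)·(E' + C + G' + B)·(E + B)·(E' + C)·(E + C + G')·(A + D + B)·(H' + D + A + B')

Branch on B: set B = 0.
Unit clause (D) forces D = 1.
Unit clause (G') forces G = 0.
Unit clause (F') forces F = 0.
Unit clause (H) forces H = 1.
Unit clause (E) forces E = 1.
Unit clause (C) forces C = 1.
Unit clause (A') forces A = 0.
All clauses are satisfied.
A satisfying assignment: A ↦ 0, B ↦ 0, C ↦ 1, D ↦ 1, E ↦ 1, F ↦ 0, G ↦ 0, H ↦ 1.

Satisfiable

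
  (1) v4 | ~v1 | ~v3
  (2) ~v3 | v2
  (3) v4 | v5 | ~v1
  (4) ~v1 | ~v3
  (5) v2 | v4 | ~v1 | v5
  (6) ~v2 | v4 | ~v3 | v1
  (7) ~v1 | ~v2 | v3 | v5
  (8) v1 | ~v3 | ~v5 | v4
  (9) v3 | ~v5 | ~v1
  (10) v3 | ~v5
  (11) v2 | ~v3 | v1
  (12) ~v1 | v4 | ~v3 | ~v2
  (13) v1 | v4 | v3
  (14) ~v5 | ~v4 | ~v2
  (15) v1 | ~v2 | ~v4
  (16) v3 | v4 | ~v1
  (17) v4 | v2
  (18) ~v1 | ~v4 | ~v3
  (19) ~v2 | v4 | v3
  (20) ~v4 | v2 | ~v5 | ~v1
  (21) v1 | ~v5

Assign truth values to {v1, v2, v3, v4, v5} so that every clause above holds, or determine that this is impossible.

v1=1,  v2=0,  v3=0,  v4=1,  v5=0

Branch on v3: set v3 = 0.
(~v5) alone gives v5 = 0.
Branch on v4: set v4 = 1.
Branch on v1: set v1 = 1.
(~v2) alone gives v2 = 0.
This assignment satisfies each clause.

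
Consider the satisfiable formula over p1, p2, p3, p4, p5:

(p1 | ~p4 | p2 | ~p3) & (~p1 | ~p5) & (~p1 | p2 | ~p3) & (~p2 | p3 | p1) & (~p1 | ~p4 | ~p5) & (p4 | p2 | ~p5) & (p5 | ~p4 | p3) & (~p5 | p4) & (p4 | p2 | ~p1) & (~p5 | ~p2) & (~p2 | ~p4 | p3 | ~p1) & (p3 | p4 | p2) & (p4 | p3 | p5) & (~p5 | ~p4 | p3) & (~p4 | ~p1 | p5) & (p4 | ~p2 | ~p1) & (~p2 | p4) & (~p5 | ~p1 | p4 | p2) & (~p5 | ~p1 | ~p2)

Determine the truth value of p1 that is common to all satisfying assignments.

Suppose p1 = 1.
The clause (~p5) is unit, so p5 = 0.
The clause (~p4) is unit, so p4 = 0.
The clause (p2) is unit, so p2 = 1.
But (~p2) is also a unit clause — contradiction.
So every satisfying assignment has p1 = False.

False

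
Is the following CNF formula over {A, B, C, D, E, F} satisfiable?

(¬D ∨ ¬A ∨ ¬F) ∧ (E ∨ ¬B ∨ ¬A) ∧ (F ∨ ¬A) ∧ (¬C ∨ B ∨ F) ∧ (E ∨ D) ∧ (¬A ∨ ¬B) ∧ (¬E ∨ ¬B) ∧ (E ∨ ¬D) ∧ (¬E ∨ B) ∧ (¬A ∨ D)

No, unsatisfiable

Case F = True:
Case D = False:
From the singleton clause (E), E = True.
From the singleton clause (¬B), B = False.
That conflicts with the unit clause (B).
So D must be the other value — set D = True.
From the singleton clause (¬A), A = False.
From the singleton clause (E), E = True.
From the singleton clause (¬B), B = False.
That conflicts with the unit clause (B).
Neither D = True nor D = False works.
So F must be the other value — set F = False.
From the singleton clause (¬A), A = False.
Case C = False:
Case E = True:
From the singleton clause (¬B), B = False.
That conflicts with the unit clause (B).
So E must be the other value — set E = False.
From the singleton clause (D), D = True.
That conflicts with the unit clause (¬D).
Neither E = True nor E = False works.
So C must be the other value — set C = True.
From the singleton clause (B), B = True.
From the singleton clause (¬E), E = False.
From the singleton clause (D), D = True.
That conflicts with the unit clause (¬D).
Neither C = True nor C = False works.
Neither F = True nor F = False works.
No assignment satisfies every clause.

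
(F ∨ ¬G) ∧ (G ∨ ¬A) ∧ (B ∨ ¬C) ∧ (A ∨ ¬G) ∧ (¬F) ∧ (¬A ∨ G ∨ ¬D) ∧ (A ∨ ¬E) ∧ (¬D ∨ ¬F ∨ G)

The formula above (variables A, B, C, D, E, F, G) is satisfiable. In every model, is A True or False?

False

Suppose A = True.
The clause (G) is unit, so G = True.
The clause (F) is unit, so F = True.
That conflicts with the unit clause (¬F).
So every satisfying assignment has A = False.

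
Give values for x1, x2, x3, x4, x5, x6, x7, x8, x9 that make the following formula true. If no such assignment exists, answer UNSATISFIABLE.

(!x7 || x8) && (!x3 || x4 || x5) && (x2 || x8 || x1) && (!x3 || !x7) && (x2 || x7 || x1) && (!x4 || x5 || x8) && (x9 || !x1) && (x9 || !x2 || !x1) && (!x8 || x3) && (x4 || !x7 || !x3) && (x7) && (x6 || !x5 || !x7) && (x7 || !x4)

Unit clause (x7) forces x7 = true.
Unit clause (x8) forces x8 = true.
Unit clause (!x3) forces x3 = false.
That conflicts with the unit clause (x3).

UNSATISFIABLE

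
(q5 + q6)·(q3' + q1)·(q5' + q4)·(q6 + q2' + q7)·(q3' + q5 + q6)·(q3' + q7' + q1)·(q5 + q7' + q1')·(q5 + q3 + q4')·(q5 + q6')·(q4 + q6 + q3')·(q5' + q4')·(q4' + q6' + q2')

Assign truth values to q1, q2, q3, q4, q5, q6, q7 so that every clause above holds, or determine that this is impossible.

UNSATISFIABLE

Suppose q5 = 1.
From the singleton clause (q4), q4 = 1.
But (q4') is also a unit clause — contradiction.
So q5 must be the other value — set q5 = 0.
From the singleton clause (q6), q6 = 1.
But (q6') is also a unit clause — contradiction.
Neither q5 = 1 nor q5 = 0 works.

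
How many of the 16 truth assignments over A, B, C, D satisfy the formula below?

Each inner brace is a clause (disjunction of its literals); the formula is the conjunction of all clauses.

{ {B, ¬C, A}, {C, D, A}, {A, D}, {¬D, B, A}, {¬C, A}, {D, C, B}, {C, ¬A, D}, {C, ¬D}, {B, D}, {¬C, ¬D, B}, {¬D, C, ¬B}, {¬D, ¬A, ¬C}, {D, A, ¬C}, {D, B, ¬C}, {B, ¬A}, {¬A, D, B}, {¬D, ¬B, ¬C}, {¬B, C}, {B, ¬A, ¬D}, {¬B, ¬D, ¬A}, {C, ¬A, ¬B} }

There are 2^4 = 16 truth assignments over (A, B, C, D).
Check each against the 21 clauses (columns in the order A, B, C, D):
  F F F F  ✗ fails (C ∨ D ∨ A)
  F F F T  ✗ fails (¬D ∨ B ∨ A)
  F F T F  ✗ fails (B ∨ ¬C ∨ A)
  F F T T  ✗ fails (B ∨ ¬C ∨ A)
  F T F F  ✗ fails (C ∨ D ∨ A)
  F T F T  ✗ fails (C ∨ ¬D)
  F T T F  ✗ fails (A ∨ D)
  F T T T  ✗ fails (¬C ∨ A)
  T F F F  ✗ fails (D ∨ C ∨ B)
  T F F T  ✗ fails (C ∨ ¬D)
  T F T F  ✗ fails (B ∨ D)
  T F T T  ✗ fails (¬C ∨ ¬D ∨ B)
  T T F F  ✗ fails (C ∨ ¬A ∨ D)
  T T F T  ✗ fails (C ∨ ¬D)
  T T T F  ✓ satisfies all
  T T T T  ✗ fails (¬D ∨ ¬A ∨ ¬C)
1 of the 16 rows is a model.

1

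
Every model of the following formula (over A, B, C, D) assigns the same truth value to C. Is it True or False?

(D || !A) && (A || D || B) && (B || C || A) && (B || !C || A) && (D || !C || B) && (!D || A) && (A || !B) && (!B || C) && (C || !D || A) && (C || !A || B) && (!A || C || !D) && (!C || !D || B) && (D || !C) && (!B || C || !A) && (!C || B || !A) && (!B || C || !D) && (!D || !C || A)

Suppose C = false.
(!B) alone gives B = false.
(A) alone gives A = true.
Now (!A) is unsatisfied and unit — conflict.
So every satisfying assignment has C = True.

True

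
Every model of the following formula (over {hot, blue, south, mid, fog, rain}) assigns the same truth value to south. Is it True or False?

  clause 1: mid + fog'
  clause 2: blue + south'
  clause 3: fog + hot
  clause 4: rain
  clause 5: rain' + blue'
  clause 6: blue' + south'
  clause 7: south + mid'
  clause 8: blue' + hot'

Suppose south = 1.
From the singleton clause (blue), blue = 1.
But (blue') is also a unit clause — contradiction.
So every satisfying assignment has south = False.

False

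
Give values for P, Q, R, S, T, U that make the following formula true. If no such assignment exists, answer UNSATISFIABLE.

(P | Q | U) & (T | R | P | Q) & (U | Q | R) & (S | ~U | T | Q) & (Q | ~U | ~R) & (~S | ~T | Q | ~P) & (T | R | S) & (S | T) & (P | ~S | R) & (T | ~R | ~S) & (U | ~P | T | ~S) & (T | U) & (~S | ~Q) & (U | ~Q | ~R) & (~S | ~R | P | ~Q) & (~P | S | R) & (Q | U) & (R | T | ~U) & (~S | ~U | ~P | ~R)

Suppose S = 0.
The clause (T) is unit, so T = 1.
Suppose P = 0.
Suppose Q = 1.
Suppose U = 1.
Every clause is now satisfied; R is unconstrained.

P: 0,  Q: 1,  R: 0,  S: 0,  T: 1,  U: 1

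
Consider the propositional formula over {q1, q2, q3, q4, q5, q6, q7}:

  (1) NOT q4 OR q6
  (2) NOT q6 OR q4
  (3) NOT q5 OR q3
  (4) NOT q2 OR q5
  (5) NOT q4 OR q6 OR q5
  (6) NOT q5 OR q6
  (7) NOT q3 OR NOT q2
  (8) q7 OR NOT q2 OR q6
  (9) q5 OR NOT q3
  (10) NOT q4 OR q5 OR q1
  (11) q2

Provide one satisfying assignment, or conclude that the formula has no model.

UNSATISFIABLE

From the singleton clause (q2), q2 = true.
From the singleton clause (q5), q5 = true.
From the singleton clause (q3), q3 = true.
But (NOT q3) is also a unit clause — contradiction.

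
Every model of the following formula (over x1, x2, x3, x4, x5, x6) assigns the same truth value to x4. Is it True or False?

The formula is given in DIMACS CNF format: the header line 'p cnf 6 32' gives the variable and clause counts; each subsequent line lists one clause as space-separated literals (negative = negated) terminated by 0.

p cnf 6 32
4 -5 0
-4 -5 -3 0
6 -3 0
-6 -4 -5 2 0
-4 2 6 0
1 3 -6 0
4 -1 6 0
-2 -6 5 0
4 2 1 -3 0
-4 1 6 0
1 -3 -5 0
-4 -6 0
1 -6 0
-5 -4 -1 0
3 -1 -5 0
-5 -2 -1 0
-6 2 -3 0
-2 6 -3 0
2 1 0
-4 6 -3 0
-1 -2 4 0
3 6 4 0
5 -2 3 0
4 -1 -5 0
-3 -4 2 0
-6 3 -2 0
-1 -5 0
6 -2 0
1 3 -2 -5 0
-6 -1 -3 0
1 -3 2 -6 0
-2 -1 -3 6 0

False

Suppose x4 = True.
The clause (¬x6) is unit, so x6 = False.
The clause (¬x3) is unit, so x3 = False.
The clause (x2) is unit, so x2 = True.
But (¬x2) is also a unit clause — contradiction.
So every satisfying assignment has x4 = False.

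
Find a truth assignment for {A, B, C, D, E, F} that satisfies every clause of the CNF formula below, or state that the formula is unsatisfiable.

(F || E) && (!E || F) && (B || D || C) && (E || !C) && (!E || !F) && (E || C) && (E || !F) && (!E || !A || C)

Case F = true:
(!E) alone gives E = false.
But (E) is also a unit clause — contradiction.
So F must be the other value — set F = false.
(E) alone gives E = true.
But (!E) is also a unit clause — contradiction.
Neither F = true nor F = false works.

UNSATISFIABLE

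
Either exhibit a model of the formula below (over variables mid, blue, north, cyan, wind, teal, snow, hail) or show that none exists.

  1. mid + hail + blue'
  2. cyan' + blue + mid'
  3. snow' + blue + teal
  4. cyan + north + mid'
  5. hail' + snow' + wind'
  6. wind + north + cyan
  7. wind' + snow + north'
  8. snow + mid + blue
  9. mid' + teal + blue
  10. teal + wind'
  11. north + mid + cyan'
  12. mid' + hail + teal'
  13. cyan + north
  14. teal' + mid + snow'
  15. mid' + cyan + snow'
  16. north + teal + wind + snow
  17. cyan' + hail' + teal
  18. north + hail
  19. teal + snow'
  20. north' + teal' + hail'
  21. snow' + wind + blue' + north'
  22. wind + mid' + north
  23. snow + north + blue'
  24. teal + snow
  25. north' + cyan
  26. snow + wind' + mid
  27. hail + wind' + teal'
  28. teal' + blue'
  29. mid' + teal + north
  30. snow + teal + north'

Suppose teal = 1.
The clause (blue') is unit, so blue = 0.
Suppose cyan = 0.
The clause (north) is unit, so north = 1.
That conflicts with the unit clause (north').
Undo cyan and try cyan = 1.
The clause (mid') is unit, so mid = 0.
The clause (snow) is unit, so snow = 1.
That conflicts with the unit clause (snow').
Both values of cyan lead to a conflict.
Undo teal and try teal = 0.
The clause (wind') is unit, so wind = 0.
The clause (snow') is unit, so snow = 0.
That conflicts with the unit clause (snow).
Both values of teal lead to a conflict.

UNSATISFIABLE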